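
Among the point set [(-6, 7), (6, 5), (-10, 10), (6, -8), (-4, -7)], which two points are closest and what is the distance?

Computing all pairwise distances among 5 points:

d((-6, 7), (6, 5)) = 12.1655
d((-6, 7), (-10, 10)) = 5.0 <-- minimum
d((-6, 7), (6, -8)) = 19.2094
d((-6, 7), (-4, -7)) = 14.1421
d((6, 5), (-10, 10)) = 16.7631
d((6, 5), (6, -8)) = 13.0
d((6, 5), (-4, -7)) = 15.6205
d((-10, 10), (6, -8)) = 24.0832
d((-10, 10), (-4, -7)) = 18.0278
d((6, -8), (-4, -7)) = 10.0499

Closest pair: (-6, 7) and (-10, 10) with distance 5.0

The closest pair is (-6, 7) and (-10, 10) with Euclidean distance 5.0. For 5 points, brute-force pairwise comparison is shown above. For large n, the divide-and-conquer algorithm (sort by x, recurse on halves, check the dividing strip) achieves O(n log n).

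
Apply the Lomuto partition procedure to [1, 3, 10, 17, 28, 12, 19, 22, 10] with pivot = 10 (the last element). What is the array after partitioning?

Lomuto partition with pivot = 10:

Initial array: [1, 3, 10, 17, 28, 12, 19, 22, 10]

arr[0]=1 <= 10: swap with position 0, array becomes [1, 3, 10, 17, 28, 12, 19, 22, 10]
arr[1]=3 <= 10: swap with position 1, array becomes [1, 3, 10, 17, 28, 12, 19, 22, 10]
arr[2]=10 <= 10: swap with position 2, array becomes [1, 3, 10, 17, 28, 12, 19, 22, 10]
arr[3]=17 > 10: no swap
arr[4]=28 > 10: no swap
arr[5]=12 > 10: no swap
arr[6]=19 > 10: no swap
arr[7]=22 > 10: no swap

Place pivot at position 3: [1, 3, 10, 10, 28, 12, 19, 22, 17]
Pivot position: 3

After partitioning with pivot 10, the array becomes [1, 3, 10, 10, 28, 12, 19, 22, 17]. The pivot is placed at index 3. All elements to the left of the pivot are <= 10, and all elements to the right are > 10.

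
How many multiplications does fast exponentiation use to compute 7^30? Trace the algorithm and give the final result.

Computing 7^30 by squaring (build up from 7^1; each line after the first costs one multiplication):

7^1 = 7
7^2 = (7^1)^2 = 7^2 = 49
7^3 = 7 * 7^2 = 7 * 49 = 343
7^6 = (7^3)^2 = 343^2 = 117649
7^7 = 7 * 7^6 = 7 * 117649 = 823543
7^14 = (7^7)^2 = 823543^2 = 678223072849
7^15 = 7 * 7^14 = 7 * 678223072849 = 4747561509943
7^30 = (7^15)^2 = 4747561509943^2 = 22539340290692258087863249

Result: 22539340290692258087863249
Multiplications needed: 7 (7 lines after 7^1)

7^30 = 22539340290692258087863249. Using exponentiation by squaring, this requires 7 multiplications. The key idea: if the exponent is even, square the half-power; if odd, multiply by the base once.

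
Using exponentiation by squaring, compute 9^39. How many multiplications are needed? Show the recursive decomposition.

Computing 9^39 by squaring (build up from 9^1; each line after the first costs one multiplication):

9^1 = 9
9^2 = (9^1)^2 = 9^2 = 81
9^4 = (9^2)^2 = 81^2 = 6561
9^8 = (9^4)^2 = 6561^2 = 43046721
9^9 = 9 * 9^8 = 9 * 43046721 = 387420489
9^18 = (9^9)^2 = 387420489^2 = 150094635296999121
9^19 = 9 * 9^18 = 9 * 150094635296999121 = 1350851717672992089
9^38 = (9^19)^2 = 1350851717672992089^2 = 1824800363140073127359051977856583921
9^39 = 9 * 9^38 = 9 * 1824800363140073127359051977856583921 = 16423203268260658146231467800709255289

Result: 16423203268260658146231467800709255289
Multiplications needed: 8 (8 lines after 9^1)

9^39 = 16423203268260658146231467800709255289. Using exponentiation by squaring, this requires 8 multiplications. The key idea: if the exponent is even, square the half-power; if odd, multiply by the base once.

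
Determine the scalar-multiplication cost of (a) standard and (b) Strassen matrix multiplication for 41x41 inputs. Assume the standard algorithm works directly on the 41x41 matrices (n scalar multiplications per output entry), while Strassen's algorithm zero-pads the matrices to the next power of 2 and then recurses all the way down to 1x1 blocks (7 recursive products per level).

Matrix multiplication for 41x41 matrices:

Strassen's algorithm requires power-of-2 dimensions. Pad 41x41 to 64x64 (next power of 2).

Standard algorithm: 41^3 = 68921 multiplications
Strassen's algorithm: 7^(log2(64)) = 7^6 = 117649 multiplications
Difference: 68921 - 117649 = -48728 (Strassen uses MORE here due to padding overhead — for small or just-over-power-of-2 n, padding can outweigh the per-level savings)

Standard: 68921 multiplications (41^3). Strassen: 117649 multiplications (7^6, after padding to 64x64). Strassen reduces 8 recursive multiplications to 7 at each level.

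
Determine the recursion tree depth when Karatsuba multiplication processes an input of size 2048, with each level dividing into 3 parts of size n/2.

For divide and conquer with division factor 2:

Problem sizes at each level:
Level 0: 2048
Level 1: 1024
Level 2: 512
Level 3: 256
Level 4: 128
Level 5: 64
Level 6: 32
Level 7: 16
Level 8: 8
Level 9: 4
Level 10: 2
Level 11: 1

The root is level 0 and the size-1 base case is level 11 (the tree spans levels 0 through 11, i.e. 12 levels counting the root), so the depth is the number of divisions: log_2(2048) = 11

The recursion tree depth is log_2(2048) = 11. At each level, the problem size is divided by 2, so it takes 11 divisions to reduce to a base case of size 1. The algorithm makes 3 recursive calls at each level.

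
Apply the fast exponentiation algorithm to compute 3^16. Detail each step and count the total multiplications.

Computing 3^16 by squaring (build up from 3^1; each line after the first costs one multiplication):

3^1 = 3
3^2 = (3^1)^2 = 3^2 = 9
3^4 = (3^2)^2 = 9^2 = 81
3^8 = (3^4)^2 = 81^2 = 6561
3^16 = (3^8)^2 = 6561^2 = 43046721

Result: 43046721
Multiplications needed: 4 (4 lines after 3^1)

3^16 = 43046721. Using exponentiation by squaring, this requires 4 multiplications. The key idea: if the exponent is even, square the half-power; if odd, multiply by the base once.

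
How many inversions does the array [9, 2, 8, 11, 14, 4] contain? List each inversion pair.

Finding inversions in [9, 2, 8, 11, 14, 4]:

(0, 1): arr[0]=9 > arr[1]=2
(0, 2): arr[0]=9 > arr[2]=8
(0, 5): arr[0]=9 > arr[5]=4
(2, 5): arr[2]=8 > arr[5]=4
(3, 5): arr[3]=11 > arr[5]=4
(4, 5): arr[4]=14 > arr[5]=4

Total inversions: 6

The array has 6 inversion(s): (0,1), (0,2), (0,5), (2,5), (3,5), (4,5). Each pair (i,j) satisfies i < j and arr[i] > arr[j].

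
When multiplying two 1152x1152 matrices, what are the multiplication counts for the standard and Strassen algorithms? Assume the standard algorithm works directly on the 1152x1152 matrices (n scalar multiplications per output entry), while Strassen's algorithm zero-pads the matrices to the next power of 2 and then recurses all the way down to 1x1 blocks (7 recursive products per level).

Matrix multiplication for 1152x1152 matrices:

Strassen's algorithm requires power-of-2 dimensions. Pad 1152x1152 to 2048x2048 (next power of 2).

Standard algorithm: 1152^3 = 1528823808 multiplications
Strassen's algorithm: 7^(log2(2048)) = 7^11 = 1977326743 multiplications
Difference: 1528823808 - 1977326743 = -448502935 (Strassen uses MORE here due to padding overhead — for small or just-over-power-of-2 n, padding can outweigh the per-level savings)

Standard: 1528823808 multiplications (1152^3). Strassen: 1977326743 multiplications (7^11, after padding to 2048x2048). Strassen reduces 8 recursive multiplications to 7 at each level.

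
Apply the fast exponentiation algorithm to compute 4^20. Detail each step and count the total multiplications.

Computing 4^20 by squaring (build up from 4^1; each line after the first costs one multiplication):

4^1 = 4
4^2 = (4^1)^2 = 4^2 = 16
4^4 = (4^2)^2 = 16^2 = 256
4^5 = 4 * 4^4 = 4 * 256 = 1024
4^10 = (4^5)^2 = 1024^2 = 1048576
4^20 = (4^10)^2 = 1048576^2 = 1099511627776

Result: 1099511627776
Multiplications needed: 5 (5 lines after 4^1)

4^20 = 1099511627776. Using exponentiation by squaring, this requires 5 multiplications. The key idea: if the exponent is even, square the half-power; if odd, multiply by the base once.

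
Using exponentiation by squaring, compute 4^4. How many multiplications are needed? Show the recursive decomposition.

Computing 4^4 by squaring (build up from 4^1; each line after the first costs one multiplication):

4^1 = 4
4^2 = (4^1)^2 = 4^2 = 16
4^4 = (4^2)^2 = 16^2 = 256

Result: 256
Multiplications needed: 2 (2 lines after 4^1)

4^4 = 256. Using exponentiation by squaring, this requires 2 multiplications. The key idea: if the exponent is even, square the half-power; if odd, multiply by the base once.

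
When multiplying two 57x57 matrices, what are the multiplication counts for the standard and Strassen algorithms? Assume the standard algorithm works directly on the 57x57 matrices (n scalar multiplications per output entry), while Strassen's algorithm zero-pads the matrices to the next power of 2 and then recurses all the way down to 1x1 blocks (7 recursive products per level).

Matrix multiplication for 57x57 matrices:

Strassen's algorithm requires power-of-2 dimensions. Pad 57x57 to 64x64 (next power of 2).

Standard algorithm: 57^3 = 185193 multiplications
Strassen's algorithm: 7^(log2(64)) = 7^6 = 117649 multiplications
Savings: 185193 - 117649 = 67544 multiplications

Standard: 185193 multiplications (57^3). Strassen: 117649 multiplications (7^6, after padding to 64x64). Strassen reduces 8 recursive multiplications to 7 at each level.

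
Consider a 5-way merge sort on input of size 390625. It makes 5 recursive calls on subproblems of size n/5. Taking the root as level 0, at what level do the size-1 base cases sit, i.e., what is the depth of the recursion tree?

For divide and conquer with division factor 5:

Problem sizes at each level:
Level 0: 390625
Level 1: 78125
Level 2: 15625
Level 3: 3125
Level 4: 625
Level 5: 125
Level 6: 25
Level 7: 5
Level 8: 1

The root is level 0 and the size-1 base case is level 8 (the tree spans levels 0 through 8, i.e. 9 levels counting the root), so the depth is the number of divisions: log_5(390625) = 8

The recursion tree depth is log_5(390625) = 8. At each level, the problem size is divided by 5, so it takes 8 divisions to reduce to a base case of size 1. The algorithm makes 5 recursive calls at each level.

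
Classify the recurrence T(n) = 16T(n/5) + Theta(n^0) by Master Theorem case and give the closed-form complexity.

Master Theorem for T(n) = 16T(n/5) + O(n^0):

a = 16, b = 5, c = 0
log_b(a) = log_5(16) = 1.7227

Case 1: c = 0 < log_5(16) = 1.7227
T(n) = O(n^(log_5 16))

For T(n) = 16T(n/5) + O(n^0): log_5(16) = 1.7227. This is Case 1 of the Master Theorem (c < log_b(a), work dominated by leaves), giving O(n^(log_5 16)).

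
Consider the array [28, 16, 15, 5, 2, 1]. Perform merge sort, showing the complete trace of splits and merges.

Merge sort trace:

Split: [28, 16, 15, 5, 2, 1] -> [28, 16, 15] and [5, 2, 1]
  Split: [28, 16, 15] -> [28] and [16, 15]
    Split: [16, 15] -> [16] and [15]
    Merge: [16] + [15] -> [15, 16]
  Merge: [28] + [15, 16] -> [15, 16, 28]
  Split: [5, 2, 1] -> [5] and [2, 1]
    Split: [2, 1] -> [2] and [1]
    Merge: [2] + [1] -> [1, 2]
  Merge: [5] + [1, 2] -> [1, 2, 5]
Merge: [15, 16, 28] + [1, 2, 5] -> [1, 2, 5, 15, 16, 28]

Final sorted array: [1, 2, 5, 15, 16, 28]

The merge sort proceeds by recursively splitting the array and merging sorted halves.
After all merges, the sorted array is [1, 2, 5, 15, 16, 28].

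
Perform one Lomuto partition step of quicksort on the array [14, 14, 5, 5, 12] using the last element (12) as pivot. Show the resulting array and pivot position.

Lomuto partition with pivot = 12:

Initial array: [14, 14, 5, 5, 12]

arr[0]=14 > 12: no swap
arr[1]=14 > 12: no swap
arr[2]=5 <= 12: swap with position 0, array becomes [5, 14, 14, 5, 12]
arr[3]=5 <= 12: swap with position 1, array becomes [5, 5, 14, 14, 12]

Place pivot at position 2: [5, 5, 12, 14, 14]
Pivot position: 2

After partitioning with pivot 12, the array becomes [5, 5, 12, 14, 14]. The pivot is placed at index 2. All elements to the left of the pivot are <= 12, and all elements to the right are > 12.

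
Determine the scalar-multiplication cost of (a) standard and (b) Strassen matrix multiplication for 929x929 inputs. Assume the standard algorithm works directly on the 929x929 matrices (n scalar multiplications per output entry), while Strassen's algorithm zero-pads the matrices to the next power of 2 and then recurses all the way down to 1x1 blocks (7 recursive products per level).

Matrix multiplication for 929x929 matrices:

Strassen's algorithm requires power-of-2 dimensions. Pad 929x929 to 1024x1024 (next power of 2).

Standard algorithm: 929^3 = 801765089 multiplications
Strassen's algorithm: 7^(log2(1024)) = 7^10 = 282475249 multiplications
Savings: 801765089 - 282475249 = 519289840 multiplications

Standard: 801765089 multiplications (929^3). Strassen: 282475249 multiplications (7^10, after padding to 1024x1024). Strassen reduces 8 recursive multiplications to 7 at each level.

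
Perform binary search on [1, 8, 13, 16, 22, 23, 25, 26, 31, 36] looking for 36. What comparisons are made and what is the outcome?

Binary search for 36 in [1, 8, 13, 16, 22, 23, 25, 26, 31, 36]:

lo=0, hi=9, mid=4, arr[mid]=22 -> 22 < 36, search right half
lo=5, hi=9, mid=7, arr[mid]=26 -> 26 < 36, search right half
lo=8, hi=9, mid=8, arr[mid]=31 -> 31 < 36, search right half
lo=9, hi=9, mid=9, arr[mid]=36 -> Found target at index 9!

Binary search finds 36 at index 9 after 4 comparisons. The search repeatedly halves the search space by comparing with the middle element.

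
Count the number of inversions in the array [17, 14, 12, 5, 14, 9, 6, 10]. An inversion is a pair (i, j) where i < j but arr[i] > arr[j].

Finding inversions in [17, 14, 12, 5, 14, 9, 6, 10]:

(0, 1): arr[0]=17 > arr[1]=14
(0, 2): arr[0]=17 > arr[2]=12
(0, 3): arr[0]=17 > arr[3]=5
(0, 4): arr[0]=17 > arr[4]=14
(0, 5): arr[0]=17 > arr[5]=9
(0, 6): arr[0]=17 > arr[6]=6
(0, 7): arr[0]=17 > arr[7]=10
(1, 2): arr[1]=14 > arr[2]=12
(1, 3): arr[1]=14 > arr[3]=5
(1, 5): arr[1]=14 > arr[5]=9
(1, 6): arr[1]=14 > arr[6]=6
(1, 7): arr[1]=14 > arr[7]=10
(2, 3): arr[2]=12 > arr[3]=5
(2, 5): arr[2]=12 > arr[5]=9
(2, 6): arr[2]=12 > arr[6]=6
(2, 7): arr[2]=12 > arr[7]=10
(4, 5): arr[4]=14 > arr[5]=9
(4, 6): arr[4]=14 > arr[6]=6
(4, 7): arr[4]=14 > arr[7]=10
(5, 6): arr[5]=9 > arr[6]=6

Total inversions: 20

The array has 20 inversion(s): (0,1), (0,2), (0,3), (0,4), (0,5), (0,6), (0,7), (1,2), (1,3), (1,5), (1,6), (1,7), (2,3), (2,5), (2,6), (2,7), (4,5), (4,6), (4,7), (5,6). Each pair (i,j) satisfies i < j and arr[i] > arr[j].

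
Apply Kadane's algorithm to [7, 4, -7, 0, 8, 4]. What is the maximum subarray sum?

Using Kadane's algorithm on [7, 4, -7, 0, 8, 4]:

Scanning through the array:
Position 1 (value 4): max_ending_here = 11, max_so_far = 11
Position 2 (value -7): max_ending_here = 4, max_so_far = 11
Position 3 (value 0): max_ending_here = 4, max_so_far = 11
Position 4 (value 8): max_ending_here = 12, max_so_far = 12
Position 5 (value 4): max_ending_here = 16, max_so_far = 16

Maximum subarray: [7, 4, -7, 0, 8, 4]
Maximum sum: 16

The maximum subarray is [7, 4, -7, 0, 8, 4] with sum 16. This subarray runs from index 0 to index 5.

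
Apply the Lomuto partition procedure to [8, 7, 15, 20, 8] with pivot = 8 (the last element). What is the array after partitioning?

Lomuto partition with pivot = 8:

Initial array: [8, 7, 15, 20, 8]

arr[0]=8 <= 8: swap with position 0, array becomes [8, 7, 15, 20, 8]
arr[1]=7 <= 8: swap with position 1, array becomes [8, 7, 15, 20, 8]
arr[2]=15 > 8: no swap
arr[3]=20 > 8: no swap

Place pivot at position 2: [8, 7, 8, 20, 15]
Pivot position: 2

After partitioning with pivot 8, the array becomes [8, 7, 8, 20, 15]. The pivot is placed at index 2. All elements to the left of the pivot are <= 8, and all elements to the right are > 8.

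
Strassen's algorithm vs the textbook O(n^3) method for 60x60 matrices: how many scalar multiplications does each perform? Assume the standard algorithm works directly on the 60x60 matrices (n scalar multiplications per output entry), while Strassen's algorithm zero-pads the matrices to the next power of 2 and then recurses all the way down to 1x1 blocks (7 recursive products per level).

Matrix multiplication for 60x60 matrices:

Strassen's algorithm requires power-of-2 dimensions. Pad 60x60 to 64x64 (next power of 2).

Standard algorithm: 60^3 = 216000 multiplications
Strassen's algorithm: 7^(log2(64)) = 7^6 = 117649 multiplications
Savings: 216000 - 117649 = 98351 multiplications

Standard: 216000 multiplications (60^3). Strassen: 117649 multiplications (7^6, after padding to 64x64). Strassen reduces 8 recursive multiplications to 7 at each level.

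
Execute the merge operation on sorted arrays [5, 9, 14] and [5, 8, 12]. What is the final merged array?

Merging process:

Compare 5 vs 5: take 5 from left. Merged: [5]
Compare 9 vs 5: take 5 from right. Merged: [5, 5]
Compare 9 vs 8: take 8 from right. Merged: [5, 5, 8]
Compare 9 vs 12: take 9 from left. Merged: [5, 5, 8, 9]
Compare 14 vs 12: take 12 from right. Merged: [5, 5, 8, 9, 12]
Append remaining from left: [14]. Merged: [5, 5, 8, 9, 12, 14]

Final merged array: [5, 5, 8, 9, 12, 14]
Total comparisons: 5

The merged array is [5, 5, 8, 9, 12, 14], requiring 5 comparisons. The merge step runs in O(n) time where n is the total number of elements.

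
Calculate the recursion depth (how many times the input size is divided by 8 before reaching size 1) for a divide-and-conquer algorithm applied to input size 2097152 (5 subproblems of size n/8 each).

For divide and conquer with division factor 8:

Problem sizes at each level:
Level 0: 2097152
Level 1: 262144
Level 2: 32768
Level 3: 4096
Level 4: 512
Level 5: 64
Level 6: 8
Level 7: 1

The root is level 0 and the size-1 base case is level 7 (the tree spans levels 0 through 7, i.e. 8 levels counting the root), so the depth is the number of divisions: log_8(2097152) = 7

The recursion tree depth is log_8(2097152) = 7. At each level, the problem size is divided by 8, so it takes 7 divisions to reduce to a base case of size 1. The algorithm makes 5 recursive calls at each level.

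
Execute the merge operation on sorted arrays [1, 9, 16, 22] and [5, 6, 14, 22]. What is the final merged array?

Merging process:

Compare 1 vs 5: take 1 from left. Merged: [1]
Compare 9 vs 5: take 5 from right. Merged: [1, 5]
Compare 9 vs 6: take 6 from right. Merged: [1, 5, 6]
Compare 9 vs 14: take 9 from left. Merged: [1, 5, 6, 9]
Compare 16 vs 14: take 14 from right. Merged: [1, 5, 6, 9, 14]
Compare 16 vs 22: take 16 from left. Merged: [1, 5, 6, 9, 14, 16]
Compare 22 vs 22: take 22 from left. Merged: [1, 5, 6, 9, 14, 16, 22]
Append remaining from right: [22]. Merged: [1, 5, 6, 9, 14, 16, 22, 22]

Final merged array: [1, 5, 6, 9, 14, 16, 22, 22]
Total comparisons: 7

The merged array is [1, 5, 6, 9, 14, 16, 22, 22], requiring 7 comparisons. The merge step runs in O(n) time where n is the total number of elements.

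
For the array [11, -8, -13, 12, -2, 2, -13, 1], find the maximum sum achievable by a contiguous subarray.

Using Kadane's algorithm on [11, -8, -13, 12, -2, 2, -13, 1]:

Scanning through the array:
Position 1 (value -8): max_ending_here = 3, max_so_far = 11
Position 2 (value -13): max_ending_here = -10, max_so_far = 11
Position 3 (value 12): max_ending_here = 12, max_so_far = 12
Position 4 (value -2): max_ending_here = 10, max_so_far = 12
Position 5 (value 2): max_ending_here = 12, max_so_far = 12
Position 6 (value -13): max_ending_here = -1, max_so_far = 12
Position 7 (value 1): max_ending_here = 1, max_so_far = 12

Maximum subarray: [12]
Maximum sum: 12

The maximum subarray is [12] with sum 12. This subarray runs from index 3 to index 3.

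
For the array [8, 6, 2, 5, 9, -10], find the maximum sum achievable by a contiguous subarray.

Using Kadane's algorithm on [8, 6, 2, 5, 9, -10]:

Scanning through the array:
Position 1 (value 6): max_ending_here = 14, max_so_far = 14
Position 2 (value 2): max_ending_here = 16, max_so_far = 16
Position 3 (value 5): max_ending_here = 21, max_so_far = 21
Position 4 (value 9): max_ending_here = 30, max_so_far = 30
Position 5 (value -10): max_ending_here = 20, max_so_far = 30

Maximum subarray: [8, 6, 2, 5, 9]
Maximum sum: 30

The maximum subarray is [8, 6, 2, 5, 9] with sum 30. This subarray runs from index 0 to index 4.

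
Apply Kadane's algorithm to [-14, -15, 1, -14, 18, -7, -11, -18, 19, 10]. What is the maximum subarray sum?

Using Kadane's algorithm on [-14, -15, 1, -14, 18, -7, -11, -18, 19, 10]:

Scanning through the array:
Position 1 (value -15): max_ending_here = -15, max_so_far = -14
Position 2 (value 1): max_ending_here = 1, max_so_far = 1
Position 3 (value -14): max_ending_here = -13, max_so_far = 1
Position 4 (value 18): max_ending_here = 18, max_so_far = 18
Position 5 (value -7): max_ending_here = 11, max_so_far = 18
Position 6 (value -11): max_ending_here = 0, max_so_far = 18
Position 7 (value -18): max_ending_here = -18, max_so_far = 18
Position 8 (value 19): max_ending_here = 19, max_so_far = 19
Position 9 (value 10): max_ending_here = 29, max_so_far = 29

Maximum subarray: [19, 10]
Maximum sum: 29

The maximum subarray is [19, 10] with sum 29. This subarray runs from index 8 to index 9.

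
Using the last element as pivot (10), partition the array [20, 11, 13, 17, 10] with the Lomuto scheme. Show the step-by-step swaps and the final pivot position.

Lomuto partition with pivot = 10:

Initial array: [20, 11, 13, 17, 10]

arr[0]=20 > 10: no swap
arr[1]=11 > 10: no swap
arr[2]=13 > 10: no swap
arr[3]=17 > 10: no swap

Place pivot at position 0: [10, 11, 13, 17, 20]
Pivot position: 0

After partitioning with pivot 10, the array becomes [10, 11, 13, 17, 20]. The pivot is placed at index 0. All elements to the left of the pivot are <= 10, and all elements to the right are > 10.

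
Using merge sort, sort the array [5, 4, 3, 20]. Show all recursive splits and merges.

Merge sort trace:

Split: [5, 4, 3, 20] -> [5, 4] and [3, 20]
  Split: [5, 4] -> [5] and [4]
  Merge: [5] + [4] -> [4, 5]
  Split: [3, 20] -> [3] and [20]
  Merge: [3] + [20] -> [3, 20]
Merge: [4, 5] + [3, 20] -> [3, 4, 5, 20]

Final sorted array: [3, 4, 5, 20]

The merge sort proceeds by recursively splitting the array and merging sorted halves.
After all merges, the sorted array is [3, 4, 5, 20].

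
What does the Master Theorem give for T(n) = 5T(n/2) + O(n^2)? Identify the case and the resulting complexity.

Master Theorem for T(n) = 5T(n/2) + O(n^2):

a = 5, b = 2, c = 2
log_b(a) = log_2(5) = 2.3219

Case 1: c = 2 < log_2(5) = 2.3219
T(n) = O(n^(log_2 5))

For T(n) = 5T(n/2) + O(n^2): log_2(5) = 2.3219. This is Case 1 of the Master Theorem (c < log_b(a), work dominated by leaves), giving O(n^(log_2 5)).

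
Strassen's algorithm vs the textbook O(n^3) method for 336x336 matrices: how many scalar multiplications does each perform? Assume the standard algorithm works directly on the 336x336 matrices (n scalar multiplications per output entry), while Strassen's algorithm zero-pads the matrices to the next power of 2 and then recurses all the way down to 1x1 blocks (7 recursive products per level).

Matrix multiplication for 336x336 matrices:

Strassen's algorithm requires power-of-2 dimensions. Pad 336x336 to 512x512 (next power of 2).

Standard algorithm: 336^3 = 37933056 multiplications
Strassen's algorithm: 7^(log2(512)) = 7^9 = 40353607 multiplications
Difference: 37933056 - 40353607 = -2420551 (Strassen uses MORE here due to padding overhead — for small or just-over-power-of-2 n, padding can outweigh the per-level savings)

Standard: 37933056 multiplications (336^3). Strassen: 40353607 multiplications (7^9, after padding to 512x512). Strassen reduces 8 recursive multiplications to 7 at each level.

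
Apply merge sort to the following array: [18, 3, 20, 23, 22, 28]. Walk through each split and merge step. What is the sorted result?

Merge sort trace:

Split: [18, 3, 20, 23, 22, 28] -> [18, 3, 20] and [23, 22, 28]
  Split: [18, 3, 20] -> [18] and [3, 20]
    Split: [3, 20] -> [3] and [20]
    Merge: [3] + [20] -> [3, 20]
  Merge: [18] + [3, 20] -> [3, 18, 20]
  Split: [23, 22, 28] -> [23] and [22, 28]
    Split: [22, 28] -> [22] and [28]
    Merge: [22] + [28] -> [22, 28]
  Merge: [23] + [22, 28] -> [22, 23, 28]
Merge: [3, 18, 20] + [22, 23, 28] -> [3, 18, 20, 22, 23, 28]

Final sorted array: [3, 18, 20, 22, 23, 28]

The merge sort proceeds by recursively splitting the array and merging sorted halves.
After all merges, the sorted array is [3, 18, 20, 22, 23, 28].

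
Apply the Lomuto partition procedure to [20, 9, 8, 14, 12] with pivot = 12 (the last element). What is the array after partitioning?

Lomuto partition with pivot = 12:

Initial array: [20, 9, 8, 14, 12]

arr[0]=20 > 12: no swap
arr[1]=9 <= 12: swap with position 0, array becomes [9, 20, 8, 14, 12]
arr[2]=8 <= 12: swap with position 1, array becomes [9, 8, 20, 14, 12]
arr[3]=14 > 12: no swap

Place pivot at position 2: [9, 8, 12, 14, 20]
Pivot position: 2

After partitioning with pivot 12, the array becomes [9, 8, 12, 14, 20]. The pivot is placed at index 2. All elements to the left of the pivot are <= 12, and all elements to the right are > 12.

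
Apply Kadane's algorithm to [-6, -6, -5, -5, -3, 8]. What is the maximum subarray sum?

Using Kadane's algorithm on [-6, -6, -5, -5, -3, 8]:

Scanning through the array:
Position 1 (value -6): max_ending_here = -6, max_so_far = -6
Position 2 (value -5): max_ending_here = -5, max_so_far = -5
Position 3 (value -5): max_ending_here = -5, max_so_far = -5
Position 4 (value -3): max_ending_here = -3, max_so_far = -3
Position 5 (value 8): max_ending_here = 8, max_so_far = 8

Maximum subarray: [8]
Maximum sum: 8

The maximum subarray is [8] with sum 8. This subarray runs from index 5 to index 5.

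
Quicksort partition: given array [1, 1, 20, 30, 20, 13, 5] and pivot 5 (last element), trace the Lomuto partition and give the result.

Lomuto partition with pivot = 5:

Initial array: [1, 1, 20, 30, 20, 13, 5]

arr[0]=1 <= 5: swap with position 0, array becomes [1, 1, 20, 30, 20, 13, 5]
arr[1]=1 <= 5: swap with position 1, array becomes [1, 1, 20, 30, 20, 13, 5]
arr[2]=20 > 5: no swap
arr[3]=30 > 5: no swap
arr[4]=20 > 5: no swap
arr[5]=13 > 5: no swap

Place pivot at position 2: [1, 1, 5, 30, 20, 13, 20]
Pivot position: 2

After partitioning with pivot 5, the array becomes [1, 1, 5, 30, 20, 13, 20]. The pivot is placed at index 2. All elements to the left of the pivot are <= 5, and all elements to the right are > 5.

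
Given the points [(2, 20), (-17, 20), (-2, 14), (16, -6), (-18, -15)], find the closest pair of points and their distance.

Computing all pairwise distances among 5 points:

d((2, 20), (-17, 20)) = 19.0
d((2, 20), (-2, 14)) = 7.2111 <-- minimum
d((2, 20), (16, -6)) = 29.5296
d((2, 20), (-18, -15)) = 40.3113
d((-17, 20), (-2, 14)) = 16.1555
d((-17, 20), (16, -6)) = 42.0119
d((-17, 20), (-18, -15)) = 35.0143
d((-2, 14), (16, -6)) = 26.9072
d((-2, 14), (-18, -15)) = 33.121
d((16, -6), (-18, -15)) = 35.171

Closest pair: (2, 20) and (-2, 14) with distance 7.2111

The closest pair is (2, 20) and (-2, 14) with Euclidean distance 7.2111. For 5 points, brute-force pairwise comparison is shown above. For large n, the divide-and-conquer algorithm (sort by x, recurse on halves, check the dividing strip) achieves O(n log n).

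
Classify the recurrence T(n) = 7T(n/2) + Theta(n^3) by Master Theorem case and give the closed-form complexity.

Master Theorem for T(n) = 7T(n/2) + O(n^3):

a = 7, b = 2, c = 3
log_b(a) = log_2(7) = 2.8074

Case 3: c = 3 > log_2(7) = 2.8074
T(n) = O(n^3) = O(n^3)

For T(n) = 7T(n/2) + O(n^3): log_2(7) = 2.8074. This is Case 3 of the Master Theorem (c > log_b(a), work dominated by root), giving O(n^3).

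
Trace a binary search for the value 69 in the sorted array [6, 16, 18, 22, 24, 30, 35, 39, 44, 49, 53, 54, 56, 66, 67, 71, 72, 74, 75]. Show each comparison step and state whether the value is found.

Binary search for 69 in [6, 16, 18, 22, 24, 30, 35, 39, 44, 49, 53, 54, 56, 66, 67, 71, 72, 74, 75]:

lo=0, hi=18, mid=9, arr[mid]=49 -> 49 < 69, search right half
lo=10, hi=18, mid=14, arr[mid]=67 -> 67 < 69, search right half
lo=15, hi=18, mid=16, arr[mid]=72 -> 72 > 69, search left half
lo=15, hi=15, mid=15, arr[mid]=71 -> 71 > 69, search left half
lo=15 > hi=14, target 69 not found

Binary search determines that 69 is not in the array after 4 comparisons. The search space was exhausted without finding the target.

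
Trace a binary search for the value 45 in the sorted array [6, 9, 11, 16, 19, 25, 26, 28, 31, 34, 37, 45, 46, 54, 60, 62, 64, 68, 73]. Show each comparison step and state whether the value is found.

Binary search for 45 in [6, 9, 11, 16, 19, 25, 26, 28, 31, 34, 37, 45, 46, 54, 60, 62, 64, 68, 73]:

lo=0, hi=18, mid=9, arr[mid]=34 -> 34 < 45, search right half
lo=10, hi=18, mid=14, arr[mid]=60 -> 60 > 45, search left half
lo=10, hi=13, mid=11, arr[mid]=45 -> Found target at index 11!

Binary search finds 45 at index 11 after 3 comparisons. The search repeatedly halves the search space by comparing with the middle element.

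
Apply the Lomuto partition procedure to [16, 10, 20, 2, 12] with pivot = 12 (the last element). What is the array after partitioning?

Lomuto partition with pivot = 12:

Initial array: [16, 10, 20, 2, 12]

arr[0]=16 > 12: no swap
arr[1]=10 <= 12: swap with position 0, array becomes [10, 16, 20, 2, 12]
arr[2]=20 > 12: no swap
arr[3]=2 <= 12: swap with position 1, array becomes [10, 2, 20, 16, 12]

Place pivot at position 2: [10, 2, 12, 16, 20]
Pivot position: 2

After partitioning with pivot 12, the array becomes [10, 2, 12, 16, 20]. The pivot is placed at index 2. All elements to the left of the pivot are <= 12, and all elements to the right are > 12.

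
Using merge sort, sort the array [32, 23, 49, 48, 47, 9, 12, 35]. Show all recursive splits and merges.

Merge sort trace:

Split: [32, 23, 49, 48, 47, 9, 12, 35] -> [32, 23, 49, 48] and [47, 9, 12, 35]
  Split: [32, 23, 49, 48] -> [32, 23] and [49, 48]
    Split: [32, 23] -> [32] and [23]
    Merge: [32] + [23] -> [23, 32]
    Split: [49, 48] -> [49] and [48]
    Merge: [49] + [48] -> [48, 49]
  Merge: [23, 32] + [48, 49] -> [23, 32, 48, 49]
  Split: [47, 9, 12, 35] -> [47, 9] and [12, 35]
    Split: [47, 9] -> [47] and [9]
    Merge: [47] + [9] -> [9, 47]
    Split: [12, 35] -> [12] and [35]
    Merge: [12] + [35] -> [12, 35]
  Merge: [9, 47] + [12, 35] -> [9, 12, 35, 47]
Merge: [23, 32, 48, 49] + [9, 12, 35, 47] -> [9, 12, 23, 32, 35, 47, 48, 49]

Final sorted array: [9, 12, 23, 32, 35, 47, 48, 49]

The merge sort proceeds by recursively splitting the array and merging sorted halves.
After all merges, the sorted array is [9, 12, 23, 32, 35, 47, 48, 49].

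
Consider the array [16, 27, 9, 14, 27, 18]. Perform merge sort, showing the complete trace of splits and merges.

Merge sort trace:

Split: [16, 27, 9, 14, 27, 18] -> [16, 27, 9] and [14, 27, 18]
  Split: [16, 27, 9] -> [16] and [27, 9]
    Split: [27, 9] -> [27] and [9]
    Merge: [27] + [9] -> [9, 27]
  Merge: [16] + [9, 27] -> [9, 16, 27]
  Split: [14, 27, 18] -> [14] and [27, 18]
    Split: [27, 18] -> [27] and [18]
    Merge: [27] + [18] -> [18, 27]
  Merge: [14] + [18, 27] -> [14, 18, 27]
Merge: [9, 16, 27] + [14, 18, 27] -> [9, 14, 16, 18, 27, 27]

Final sorted array: [9, 14, 16, 18, 27, 27]

The merge sort proceeds by recursively splitting the array and merging sorted halves.
After all merges, the sorted array is [9, 14, 16, 18, 27, 27].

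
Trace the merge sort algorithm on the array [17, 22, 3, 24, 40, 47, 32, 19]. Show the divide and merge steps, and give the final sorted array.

Merge sort trace:

Split: [17, 22, 3, 24, 40, 47, 32, 19] -> [17, 22, 3, 24] and [40, 47, 32, 19]
  Split: [17, 22, 3, 24] -> [17, 22] and [3, 24]
    Split: [17, 22] -> [17] and [22]
    Merge: [17] + [22] -> [17, 22]
    Split: [3, 24] -> [3] and [24]
    Merge: [3] + [24] -> [3, 24]
  Merge: [17, 22] + [3, 24] -> [3, 17, 22, 24]
  Split: [40, 47, 32, 19] -> [40, 47] and [32, 19]
    Split: [40, 47] -> [40] and [47]
    Merge: [40] + [47] -> [40, 47]
    Split: [32, 19] -> [32] and [19]
    Merge: [32] + [19] -> [19, 32]
  Merge: [40, 47] + [19, 32] -> [19, 32, 40, 47]
Merge: [3, 17, 22, 24] + [19, 32, 40, 47] -> [3, 17, 19, 22, 24, 32, 40, 47]

Final sorted array: [3, 17, 19, 22, 24, 32, 40, 47]

The merge sort proceeds by recursively splitting the array and merging sorted halves.
After all merges, the sorted array is [3, 17, 19, 22, 24, 32, 40, 47].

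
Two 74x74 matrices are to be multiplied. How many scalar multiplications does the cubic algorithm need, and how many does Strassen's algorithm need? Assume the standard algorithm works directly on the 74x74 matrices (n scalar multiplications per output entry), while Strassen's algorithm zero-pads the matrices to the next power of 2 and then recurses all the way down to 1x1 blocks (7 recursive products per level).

Matrix multiplication for 74x74 matrices:

Strassen's algorithm requires power-of-2 dimensions. Pad 74x74 to 128x128 (next power of 2).

Standard algorithm: 74^3 = 405224 multiplications
Strassen's algorithm: 7^(log2(128)) = 7^7 = 823543 multiplications
Difference: 405224 - 823543 = -418319 (Strassen uses MORE here due to padding overhead — for small or just-over-power-of-2 n, padding can outweigh the per-level savings)

Standard: 405224 multiplications (74^3). Strassen: 823543 multiplications (7^7, after padding to 128x128). Strassen reduces 8 recursive multiplications to 7 at each level.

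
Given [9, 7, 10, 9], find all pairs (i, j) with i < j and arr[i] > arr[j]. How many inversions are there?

Finding inversions in [9, 7, 10, 9]:

(0, 1): arr[0]=9 > arr[1]=7
(2, 3): arr[2]=10 > arr[3]=9

Total inversions: 2

The array has 2 inversion(s): (0,1), (2,3). Each pair (i,j) satisfies i < j and arr[i] > arr[j].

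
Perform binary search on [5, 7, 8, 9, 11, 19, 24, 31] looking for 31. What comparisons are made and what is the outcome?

Binary search for 31 in [5, 7, 8, 9, 11, 19, 24, 31]:

lo=0, hi=7, mid=3, arr[mid]=9 -> 9 < 31, search right half
lo=4, hi=7, mid=5, arr[mid]=19 -> 19 < 31, search right half
lo=6, hi=7, mid=6, arr[mid]=24 -> 24 < 31, search right half
lo=7, hi=7, mid=7, arr[mid]=31 -> Found target at index 7!

Binary search finds 31 at index 7 after 4 comparisons. The search repeatedly halves the search space by comparing with the middle element.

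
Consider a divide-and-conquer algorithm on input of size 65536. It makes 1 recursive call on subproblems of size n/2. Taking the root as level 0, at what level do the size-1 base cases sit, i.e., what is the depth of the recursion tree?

For divide and conquer with division factor 2:

Problem sizes at each level:
Level 0: 65536
Level 1: 32768
Level 2: 16384
Level 3: 8192
Level 4: 4096
Level 5: 2048
Level 6: 1024
Level 7: 512
Level 8: 256
Level 9: 128
Level 10: 64
Level 11: 32
Level 12: 16
Level 13: 8
Level 14: 4
Level 15: 2
Level 16: 1

The root is level 0 and the size-1 base case is level 16 (the tree spans levels 0 through 16, i.e. 17 levels counting the root), so the depth is the number of divisions: log_2(65536) = 16

The recursion tree depth is log_2(65536) = 16. At each level, the problem size is divided by 2, so it takes 16 divisions to reduce to a base case of size 1. The algorithm makes 1 recursive call at each level.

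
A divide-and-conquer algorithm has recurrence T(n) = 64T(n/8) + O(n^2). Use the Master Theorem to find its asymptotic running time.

Master Theorem for T(n) = 64T(n/8) + O(n^2):

a = 64, b = 8, c = 2
log_b(a) = log_8(64) = 2.0000

Case 2: c = 2 = log_8(64) = 2.0000
T(n) = O(n^2 log n) = O(n^2 log n)

For T(n) = 64T(n/8) + O(n^2): log_8(64) = 2.0000. This is Case 2 of the Master Theorem (c = log_b(a), equal work at all levels), giving O(n^2 log n).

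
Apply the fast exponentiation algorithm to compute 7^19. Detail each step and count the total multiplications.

Computing 7^19 by squaring (build up from 7^1; each line after the first costs one multiplication):

7^1 = 7
7^2 = (7^1)^2 = 7^2 = 49
7^4 = (7^2)^2 = 49^2 = 2401
7^8 = (7^4)^2 = 2401^2 = 5764801
7^9 = 7 * 7^8 = 7 * 5764801 = 40353607
7^18 = (7^9)^2 = 40353607^2 = 1628413597910449
7^19 = 7 * 7^18 = 7 * 1628413597910449 = 11398895185373143

Result: 11398895185373143
Multiplications needed: 6 (6 lines after 7^1)

7^19 = 11398895185373143. Using exponentiation by squaring, this requires 6 multiplications. The key idea: if the exponent is even, square the half-power; if odd, multiply by the base once.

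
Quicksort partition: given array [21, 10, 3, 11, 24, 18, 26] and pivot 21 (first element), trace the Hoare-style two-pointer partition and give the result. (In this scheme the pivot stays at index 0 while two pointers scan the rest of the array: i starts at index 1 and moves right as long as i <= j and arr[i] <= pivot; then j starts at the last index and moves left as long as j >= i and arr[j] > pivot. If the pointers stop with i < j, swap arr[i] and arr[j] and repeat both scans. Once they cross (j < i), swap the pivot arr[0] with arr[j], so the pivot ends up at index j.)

Hoare-style two-pointer partition with pivot = 21:

Initial array: [21, 10, 3, 11, 24, 18, 26]

Pointers start at i = 1, j = 6.
i stops at index 4 (arr[4]=24 > 21), j stops at index 5 (arr[5]=18 <= 21): swap arr[4] and arr[5], array becomes [21, 10, 3, 11, 18, 24, 26]
i ends at 5, j ends at 4: the pointers have crossed (j < i), so scanning stops.

Swap pivot arr[0] with arr[4] to place pivot at position 4: [18, 10, 3, 11, 21, 24, 26]
Pivot position: 4

After partitioning with pivot 21, the array becomes [18, 10, 3, 11, 21, 24, 26]. The pivot is placed at index 4. All elements to the left of the pivot are <= 21, and all elements to the right are > 21.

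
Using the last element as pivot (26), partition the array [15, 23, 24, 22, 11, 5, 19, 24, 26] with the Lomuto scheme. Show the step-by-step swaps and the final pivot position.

Lomuto partition with pivot = 26:

Initial array: [15, 23, 24, 22, 11, 5, 19, 24, 26]

arr[0]=15 <= 26: swap with position 0, array becomes [15, 23, 24, 22, 11, 5, 19, 24, 26]
arr[1]=23 <= 26: swap with position 1, array becomes [15, 23, 24, 22, 11, 5, 19, 24, 26]
arr[2]=24 <= 26: swap with position 2, array becomes [15, 23, 24, 22, 11, 5, 19, 24, 26]
arr[3]=22 <= 26: swap with position 3, array becomes [15, 23, 24, 22, 11, 5, 19, 24, 26]
arr[4]=11 <= 26: swap with position 4, array becomes [15, 23, 24, 22, 11, 5, 19, 24, 26]
arr[5]=5 <= 26: swap with position 5, array becomes [15, 23, 24, 22, 11, 5, 19, 24, 26]
arr[6]=19 <= 26: swap with position 6, array becomes [15, 23, 24, 22, 11, 5, 19, 24, 26]
arr[7]=24 <= 26: swap with position 7, array becomes [15, 23, 24, 22, 11, 5, 19, 24, 26]

Place pivot at position 8: [15, 23, 24, 22, 11, 5, 19, 24, 26]
Pivot position: 8

After partitioning with pivot 26, the array becomes [15, 23, 24, 22, 11, 5, 19, 24, 26]. The pivot is placed at index 8. All elements to the left of the pivot are <= 26, and all elements to the right are > 26.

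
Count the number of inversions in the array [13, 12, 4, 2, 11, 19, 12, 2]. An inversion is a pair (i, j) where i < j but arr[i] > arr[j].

Finding inversions in [13, 12, 4, 2, 11, 19, 12, 2]:

(0, 1): arr[0]=13 > arr[1]=12
(0, 2): arr[0]=13 > arr[2]=4
(0, 3): arr[0]=13 > arr[3]=2
(0, 4): arr[0]=13 > arr[4]=11
(0, 6): arr[0]=13 > arr[6]=12
(0, 7): arr[0]=13 > arr[7]=2
(1, 2): arr[1]=12 > arr[2]=4
(1, 3): arr[1]=12 > arr[3]=2
(1, 4): arr[1]=12 > arr[4]=11
(1, 7): arr[1]=12 > arr[7]=2
(2, 3): arr[2]=4 > arr[3]=2
(2, 7): arr[2]=4 > arr[7]=2
(4, 7): arr[4]=11 > arr[7]=2
(5, 6): arr[5]=19 > arr[6]=12
(5, 7): arr[5]=19 > arr[7]=2
(6, 7): arr[6]=12 > arr[7]=2

Total inversions: 16

The array has 16 inversion(s): (0,1), (0,2), (0,3), (0,4), (0,6), (0,7), (1,2), (1,3), (1,4), (1,7), (2,3), (2,7), (4,7), (5,6), (5,7), (6,7). Each pair (i,j) satisfies i < j and arr[i] > arr[j].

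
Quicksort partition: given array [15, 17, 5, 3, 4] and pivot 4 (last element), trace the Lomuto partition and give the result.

Lomuto partition with pivot = 4:

Initial array: [15, 17, 5, 3, 4]

arr[0]=15 > 4: no swap
arr[1]=17 > 4: no swap
arr[2]=5 > 4: no swap
arr[3]=3 <= 4: swap with position 0, array becomes [3, 17, 5, 15, 4]

Place pivot at position 1: [3, 4, 5, 15, 17]
Pivot position: 1

After partitioning with pivot 4, the array becomes [3, 4, 5, 15, 17]. The pivot is placed at index 1. All elements to the left of the pivot are <= 4, and all elements to the right are > 4.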